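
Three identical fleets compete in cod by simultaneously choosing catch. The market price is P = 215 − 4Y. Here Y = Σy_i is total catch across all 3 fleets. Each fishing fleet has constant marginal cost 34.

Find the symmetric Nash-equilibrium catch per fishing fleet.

A representative fishing fleet's profit is π_i = y_i(215 − 4Y) − 34y_i, with Y = y_i + Σ_{j≠i} y_j.
First-order condition: 181 − 8y_i − 4Σ_{j≠i} y_j = 0.
With identical fishing fleets, set every y_j = y: then 181 − 8y − 8y = 0, i.e. y = 181/16 = 11.3125.

11.3125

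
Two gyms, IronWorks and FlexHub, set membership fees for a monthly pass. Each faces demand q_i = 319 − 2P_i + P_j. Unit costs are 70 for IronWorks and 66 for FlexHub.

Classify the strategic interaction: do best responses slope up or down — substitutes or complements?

IronWorks's profit: π = (P_{IronWorks} − 70)(319 − 2P_{IronWorks} + P_{FlexHub}).
∂π/∂P_{IronWorks} = 459 − 4P_{IronWorks} + P_{FlexHub} = 0 ⇒ P_{IronWorks} = 114.75 + 0.25P_{FlexHub}.
The best-response slope dP_{IronWorks}/dP_{FlexHub} = 0.25 > 0: the reaction function is upward-sloping, so the choices are strategic complements.

strategic complements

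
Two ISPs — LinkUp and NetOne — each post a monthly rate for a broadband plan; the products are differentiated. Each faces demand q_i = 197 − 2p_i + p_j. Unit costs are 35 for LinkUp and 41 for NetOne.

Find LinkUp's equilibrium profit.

LinkUp's profit: π = (p_{LinkUp} − 35)(197 − 2p_{LinkUp} + p_{NetOne}).
∂π/∂p_{LinkUp} = 267 − 4p_{LinkUp} + p_{NetOne} = 0 ⇒ p_{LinkUp} = 66.75 + 0.25p_{NetOne}.
Similarly p_{NetOne} = 69.75 + 0.25p_{LinkUp}.
Plugging p_{NetOne} into LinkUp's best response: p_{LinkUp} = 66.75 + 0.25(69.75 + 0.25p_{LinkUp}) ⇒ 0.9375p_{LinkUp} = 84.1875, so p_{LinkUp} = 89.8.
Then p_{NetOne} = 69.75 + 0.25·89.8 = 92.2.
q_{LinkUp} = 197 − 2·89.8 + 92.2 = 109.6.
Profit = (89.8 − 35)·109.6 = 6006.08.

6006.08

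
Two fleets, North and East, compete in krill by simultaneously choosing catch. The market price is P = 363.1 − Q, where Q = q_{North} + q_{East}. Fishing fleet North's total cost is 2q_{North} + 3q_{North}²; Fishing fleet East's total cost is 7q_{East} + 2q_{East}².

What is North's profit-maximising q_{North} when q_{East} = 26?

41.8875

Fishing fleet North's profit: π = q_{North}(363.1 − (q_{North} + q_{East})) − 2q_{North} − 3q_{North}².
∂π/∂q_{North} = 361.1 − 8q_{North} − q_{East} = 0, so q_{North} = 45.1375 − 0.125q_{East}.
At q_{East} = 26: q_{North} = 45.1375 − 0.125·26 = 41.8875.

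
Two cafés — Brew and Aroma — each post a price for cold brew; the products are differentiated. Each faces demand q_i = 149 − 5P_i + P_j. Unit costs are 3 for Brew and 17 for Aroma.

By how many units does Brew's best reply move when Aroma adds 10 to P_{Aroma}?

Brew's profit: π = (P_{Brew} − 3)(149 − 5P_{Brew} + P_{Aroma}).
∂π/∂P_{Brew} = 164 − 10P_{Brew} + P_{Aroma} = 0 ⇒ P_{Brew} = 16.4 + 0.1P_{Aroma}.
The reaction-function slope is 0.1, so a 10-unit rise in P_{Aroma} moves P_{Brew} by 0.1 × 10 = 1. Brew's best response rises — the actions are strategic complements.

1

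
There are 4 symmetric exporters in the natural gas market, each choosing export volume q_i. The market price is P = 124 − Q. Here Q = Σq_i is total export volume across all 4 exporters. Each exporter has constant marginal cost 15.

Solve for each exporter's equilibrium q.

A representative exporter's profit is π_i = q_i(124 − Q) − 15q_i, with Q = q_i + Σ_{j≠i} q_j.
First-order condition: 109 − 2q_i − Σ_{j≠i} q_j = 0.
In a symmetric equilibrium every exporter chooses the same q, so Σ_{j≠i} q_j = 3q. The condition becomes 109 − 5q = 0, giving q = 109/5 = 21.8.

21.8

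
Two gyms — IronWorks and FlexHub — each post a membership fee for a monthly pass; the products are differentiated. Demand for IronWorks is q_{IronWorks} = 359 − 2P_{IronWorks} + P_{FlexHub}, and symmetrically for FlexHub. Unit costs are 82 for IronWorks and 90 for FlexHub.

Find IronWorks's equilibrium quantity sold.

186.8

IronWorks's profit: π = (P_{IronWorks} − 82)(359 − 2P_{IronWorks} + P_{FlexHub}).
∂π/∂P_{IronWorks} = 523 − 4P_{IronWorks} + P_{FlexHub} = 0 ⇒ P_{IronWorks} = 130.75 + 0.25P_{FlexHub}.
Similarly P_{FlexHub} = 134.75 + 0.25P_{IronWorks}.
Plugging P_{FlexHub} into IronWorks's best response: P_{IronWorks} = 130.75 + 0.25(134.75 + 0.25P_{IronWorks}) ⇒ 0.9375P_{IronWorks} = 164.4375, so P_{IronWorks} = 175.4.
Then P_{FlexHub} = 134.75 + 0.25·175.4 = 178.6.
q_{IronWorks} = 359 − 2·175.4 + 178.6 = 186.8.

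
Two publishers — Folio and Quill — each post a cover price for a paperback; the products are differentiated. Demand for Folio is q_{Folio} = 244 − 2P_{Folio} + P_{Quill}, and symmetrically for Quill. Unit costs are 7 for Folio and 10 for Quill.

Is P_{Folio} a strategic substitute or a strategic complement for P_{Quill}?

strategic complements

Folio's profit: π = (P_{Folio} − 7)(244 − 2P_{Folio} + P_{Quill}).
∂π/∂P_{Folio} = 258 − 4P_{Folio} + P_{Quill} = 0 ⇒ P_{Folio} = 64.5 + 0.25P_{Quill}.
The best-response slope dP_{Folio}/dP_{Quill} = 0.25 > 0: the reaction function is upward-sloping, so the choices are strategic complements.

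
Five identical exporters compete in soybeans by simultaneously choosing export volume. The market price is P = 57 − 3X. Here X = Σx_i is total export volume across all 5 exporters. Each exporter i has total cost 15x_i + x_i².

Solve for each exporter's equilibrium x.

2.1

A representative exporter's profit is π_i = x_i(57 − 3X) − 15x_i − x_i², with X = x_i + Σ_{j≠i} x_j.
First-order condition: 42 − 8x_i − 3Σ_{j≠i} x_j = 0.
In a symmetric equilibrium every exporter chooses the same x, so Σ_{j≠i} x_j = 4x. The condition becomes 42 − 20x = 0, giving x = 42/20 = 2.1.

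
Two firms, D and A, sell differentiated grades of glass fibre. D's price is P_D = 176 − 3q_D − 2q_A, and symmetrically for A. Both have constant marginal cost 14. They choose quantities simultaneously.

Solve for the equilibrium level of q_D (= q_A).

20.25

Firm D's profit: π = q_D(176 − 3q_D − 2q_A) − 14q_D.
∂π/∂q_D = 162 − 6q_D − 2q_A = 0 ⇒ q_D = 27 − (1/3)q_A.
By symmetry q_A = q_D; substituting into the reaction function, (4/3)q_D = 27 and q_D = 20.25.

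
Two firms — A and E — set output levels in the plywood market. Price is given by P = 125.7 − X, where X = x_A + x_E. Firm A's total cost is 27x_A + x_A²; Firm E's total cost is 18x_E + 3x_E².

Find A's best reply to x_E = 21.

19.425

Firm A's profit: π = x_A(125.7 − (x_A + x_E)) − 27x_A − x_A².
∂π/∂x_A = 98.7 − 4x_A − x_E = 0, so x_A = 24.675 − 0.25x_E.
At x_E = 21: x_A = 24.675 − 0.25·21 = 19.425.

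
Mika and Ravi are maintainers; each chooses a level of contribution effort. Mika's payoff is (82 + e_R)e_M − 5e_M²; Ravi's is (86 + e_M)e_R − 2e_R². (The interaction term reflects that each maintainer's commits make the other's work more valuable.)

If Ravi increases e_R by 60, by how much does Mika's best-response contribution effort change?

Expanding Mika's payoff: 82e_M + e_Re_M − 5e_M².
∂π/∂e_M = 82 + e_R − 10e_M = 0, so e_M = 8.2 + 0.1e_R.
The reaction-function slope is 0.1, so a 60-unit rise in e_R moves e_M by 0.1 × 60 = 6. Mika's best response rises — the actions are strategic complements.

6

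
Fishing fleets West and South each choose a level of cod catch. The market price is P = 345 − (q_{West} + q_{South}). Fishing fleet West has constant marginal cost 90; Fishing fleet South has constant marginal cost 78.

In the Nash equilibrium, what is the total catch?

Fishing fleet West's profit: π = q_{West}(345 − (q_{West} + q_{South})) − 90q_{West}.
∂π/∂q_{West} = 255 − 2q_{West} − q_{South} = 0, so q_{West} = 127.5 − 0.5q_{South}.
By the same steps for South: q_{South} = 133.5 − 0.5q_{West}.
Plugging q_{South} into West's best response: q_{West} = 127.5 − 0.5(133.5 − 0.5q_{West}) ⇒ 0.75q_{West} = 60.75, so q_{West} = 81.
Then q_{South} = 133.5 − 0.5·81 = 93.
Total catch: 81 + 93 = 174.

174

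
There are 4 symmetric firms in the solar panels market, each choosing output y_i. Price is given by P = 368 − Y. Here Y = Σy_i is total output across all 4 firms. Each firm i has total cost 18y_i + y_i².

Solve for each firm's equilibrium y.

A representative firm's profit is π_i = y_i(368 − Y) − 18y_i − y_i², with Y = y_i + Σ_{j≠i} y_j.
First-order condition: 350 − 4y_i − Σ_{j≠i} y_j = 0.
Imposing symmetry (y_j = y for all j) turns Σ_{j≠i} y_j into 3y, so 350 = 7y and y = 50.

50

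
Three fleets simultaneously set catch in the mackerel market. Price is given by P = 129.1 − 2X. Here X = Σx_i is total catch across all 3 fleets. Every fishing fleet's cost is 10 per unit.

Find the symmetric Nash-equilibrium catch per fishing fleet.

A representative fishing fleet's profit is π_i = x_i(129.1 − 2X) − 10x_i, with X = x_i + Σ_{j≠i} x_j.
First-order condition: 119.1 − 4x_i − 2Σ_{j≠i} x_j = 0.
Imposing symmetry (x_j = x for all j) turns Σ_{j≠i} x_j into 2x, so 119.1 = 8x and x = 14.8875.

14.8875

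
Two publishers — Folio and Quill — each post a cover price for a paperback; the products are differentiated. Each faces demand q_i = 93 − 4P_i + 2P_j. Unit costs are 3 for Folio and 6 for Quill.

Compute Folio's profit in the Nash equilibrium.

888.04

Folio's profit: π = (P_{Folio} − 3)(93 − 4P_{Folio} + 2P_{Quill}).
∂π/∂P_{Folio} = 105 − 8P_{Folio} + 2P_{Quill} = 0 ⇒ P_{Folio} = 13.125 + 0.25P_{Quill}.
Similarly P_{Quill} = 14.625 + 0.25P_{Folio}.
Substituting the second reaction function into the first: P_{Folio} = 13.125 + 0.25(14.625 + 0.25P_{Folio}), which gives 0.9375P_{Folio} = 537/32 ⇒ P_{Folio} = 17.9.
Then P_{Quill} = 14.625 + 0.25·17.9 = 19.1.
q_{Folio} = 93 − 4·17.9 + 2·19.1 = 59.6.
Profit = (17.9 − 3)·59.6 = 888.04.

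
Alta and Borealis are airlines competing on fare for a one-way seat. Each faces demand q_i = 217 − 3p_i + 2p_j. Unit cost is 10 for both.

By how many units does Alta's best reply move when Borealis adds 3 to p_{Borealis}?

Alta's profit: π = (p_{Alta} − 10)(217 − 3p_{Alta} + 2p_{Borealis}).
∂π/∂p_{Alta} = 247 − 6p_{Alta} + 2p_{Borealis} = 0 ⇒ p_{Alta} = 247/6 + (1/3)p_{Borealis}.
The reaction-function slope is 1/3, so a 3-unit rise in p_{Borealis} moves p_{Alta} by 1/3 × 3 = 1. Alta's best response rises — the actions are strategic complements.

1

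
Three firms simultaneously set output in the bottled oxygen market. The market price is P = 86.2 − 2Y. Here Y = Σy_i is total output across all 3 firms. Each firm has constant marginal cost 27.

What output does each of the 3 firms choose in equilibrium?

A representative firm's profit is π_i = y_i(86.2 − 2Y) − 27y_i, with Y = y_i + Σ_{j≠i} y_j.
First-order condition: 59.2 − 4y_i − 2Σ_{j≠i} y_j = 0.
In a symmetric equilibrium every firm chooses the same y, so Σ_{j≠i} y_j = 2y. The condition becomes 59.2 − 8y = 0, giving y = 59.2/8 = 7.4.

7.4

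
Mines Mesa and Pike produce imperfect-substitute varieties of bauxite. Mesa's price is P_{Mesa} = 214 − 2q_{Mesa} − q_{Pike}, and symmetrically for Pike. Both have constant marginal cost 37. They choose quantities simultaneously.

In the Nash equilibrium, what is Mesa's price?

Mine Mesa's profit: π = q_{Mesa}(214 − 2q_{Mesa} − q_{Pike}) − 37q_{Mesa}.
∂π/∂q_{Mesa} = 177 − 4q_{Mesa} − q_{Pike} = 0 ⇒ q_{Mesa} = 44.25 − 0.25q_{Pike}.
Setting q_{Mesa} = q_{Pike} in the reaction function: q_{Mesa} = 44.25 − 0.25q_{Mesa}, so q_{Mesa} = 44.25 / 1.25 = 35.4.
P_{Mesa} = 214 − 2·35.4 − 35.4 = 107.8.

107.8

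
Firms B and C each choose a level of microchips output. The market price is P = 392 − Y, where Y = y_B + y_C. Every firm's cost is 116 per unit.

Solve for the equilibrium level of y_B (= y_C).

92

Firm B's profit: π = y_B(392 − (y_B + y_C)) − 116y_B.
∂π/∂y_B = 276 − 2y_B − y_C = 0, so y_B = 138 − 0.5y_C.
Setting y_B = y_C in the reaction function: y_B = 138 − 0.5y_B, so y_B = 138 / 1.5 = 92.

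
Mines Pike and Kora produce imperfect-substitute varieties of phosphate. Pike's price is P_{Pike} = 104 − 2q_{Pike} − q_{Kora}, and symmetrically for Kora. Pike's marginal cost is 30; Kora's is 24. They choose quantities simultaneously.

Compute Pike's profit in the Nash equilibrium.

Mine Pike's profit: π = q_{Pike}(104 − 2q_{Pike} − q_{Kora}) − 30q_{Pike}.
∂π/∂q_{Pike} = 74 − 4q_{Pike} − q_{Kora} = 0 ⇒ q_{Pike} = 18.5 − 0.25q_{Kora}.
Similarly q_{Kora} = 20 − 0.25q_{Pike}.
Plugging q_{Kora} into Pike's best response: q_{Pike} = 18.5 − 0.25(20 − 0.25q_{Pike}) ⇒ 0.9375q_{Pike} = 13.5, so q_{Pike} = 14.4.
Then q_{Kora} = 20 − 0.25·14.4 = 16.4.
P_{Pike} = 104 − 2·14.4 − 16.4 = 58.8.
Profit = (58.8 − 30)·14.4 = 414.72.

414.72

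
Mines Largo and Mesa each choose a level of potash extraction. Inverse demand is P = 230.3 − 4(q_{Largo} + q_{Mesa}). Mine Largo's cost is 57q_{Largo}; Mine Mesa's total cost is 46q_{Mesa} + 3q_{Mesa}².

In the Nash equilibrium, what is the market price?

127.375

Mine Largo's profit: π = q_{Largo}(230.3 − 4(q_{Largo} + q_{Mesa})) − 57q_{Largo}.
∂π/∂q_{Largo} = 173.3 − 8q_{Largo} − 4q_{Mesa} = 0, so q_{Largo} = 21.6625 − 0.5q_{Mesa}.
For Mesa: ∂π/∂q_{Mesa} = 184.3 − 14q_{Mesa} − 4q_{Largo} = 0 ⇒ q_{Mesa} = 1843/140 − (2/7)q_{Largo}.
Substituting the second reaction function into the first: q_{Largo} = 21.6625 − 0.5(1843/140 − (2/7)q_{Largo}), which gives (6/7)q_{Largo} = 1689/112 ⇒ q_{Largo} = 563/32.
Then q_{Mesa} = 1843/140 − (2/7)·(563/32) = 8.1375.
Equilibrium price: P = 230.3 − 4·(4117/160) = 127.375.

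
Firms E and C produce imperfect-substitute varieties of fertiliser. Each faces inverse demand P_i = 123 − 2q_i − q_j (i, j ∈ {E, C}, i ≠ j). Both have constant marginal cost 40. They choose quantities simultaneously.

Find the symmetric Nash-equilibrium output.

Firm E's profit: π = q_E(123 − 2q_E − q_C) − 40q_E.
∂π/∂q_E = 83 − 4q_E − q_C = 0 ⇒ q_E = 20.75 − 0.25q_C.
Setting q_E = q_C in the reaction function: q_E = 20.75 − 0.25q_E, so q_E = 20.75 / 1.25 = 16.6.

16.6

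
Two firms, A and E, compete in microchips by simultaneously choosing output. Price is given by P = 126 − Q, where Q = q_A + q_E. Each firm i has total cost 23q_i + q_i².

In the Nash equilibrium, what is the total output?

Firm A's profit: π = q_A(126 − (q_A + q_E)) − 23q_A − q_A².
∂π/∂q_A = 103 − 4q_A − q_E = 0, so q_A = 25.75 − 0.25q_E.
Setting q_A = q_E in the reaction function: q_A = 25.75 − 0.25q_A, so q_A = 25.75 / 1.25 = 20.6.
Total output: 20.6 + 20.6 = 41.2.

41.2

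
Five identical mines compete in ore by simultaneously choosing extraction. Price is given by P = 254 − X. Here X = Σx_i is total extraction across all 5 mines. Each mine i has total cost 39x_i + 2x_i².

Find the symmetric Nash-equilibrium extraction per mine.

A representative mine's profit is π_i = x_i(254 − X) − 39x_i − 2x_i², with X = x_i + Σ_{j≠i} x_j.
First-order condition: 215 − 6x_i − Σ_{j≠i} x_j = 0.
With identical mines, set every x_j = x: then 215 − 6x − 4x = 0, i.e. x = 215/10 = 21.5.

21.5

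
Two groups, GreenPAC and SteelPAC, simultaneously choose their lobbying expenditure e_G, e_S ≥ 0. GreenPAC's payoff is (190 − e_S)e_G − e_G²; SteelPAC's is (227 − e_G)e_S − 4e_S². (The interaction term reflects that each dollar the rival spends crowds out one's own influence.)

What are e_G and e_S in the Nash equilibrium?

86.2, 17.6

Expanding GreenPAC's payoff: 190e_G − e_Se_G − e_G².
∂π/∂e_G = 190 − e_S − 2e_G = 0, so e_G = 95 − 0.5e_S.
Likewise for SteelPAC: e_S = 28.375 − 0.125e_G.
Solving the two reaction functions simultaneously: (1 − (−0.5)(−0.125))e_G = 95 − 0.5·28.375, so 0.9375e_G = 80.8125 and e_G = 86.2.
Then e_S = 28.375 − 0.125·86.2 = 17.6.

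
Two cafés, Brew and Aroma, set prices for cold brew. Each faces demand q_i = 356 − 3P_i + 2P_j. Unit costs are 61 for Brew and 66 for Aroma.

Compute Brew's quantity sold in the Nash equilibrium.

Brew's profit: π = (P_{Brew} − 61)(356 − 3P_{Brew} + 2P_{Aroma}).
∂π/∂P_{Brew} = 539 − 6P_{Brew} + 2P_{Aroma} = 0 ⇒ P_{Brew} = 539/6 + (1/3)P_{Aroma}.
Similarly P_{Aroma} = 277/3 + (1/3)P_{Brew}.
Solving the two reaction functions simultaneously: (1 − (1/3)(1/3))P_{Brew} = 539/6 + (1/3)·(277/3), so (8/9)P_{Brew} = 2171/18 and P_{Brew} = 135.6875.
Then P_{Aroma} = 277/3 + (1/3)·135.6875 = 137.5625.
q_{Brew} = 356 − 3·135.6875 + 2·137.5625 = 224.0625.

224.0625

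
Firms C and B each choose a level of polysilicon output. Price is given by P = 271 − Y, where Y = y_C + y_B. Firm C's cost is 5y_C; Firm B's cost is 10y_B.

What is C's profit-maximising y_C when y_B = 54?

106

Firm C's profit: π = y_C(271 − (y_C + y_B)) − 5y_C.
∂π/∂y_C = 266 − 2y_C − y_B = 0, so y_C = 133 − 0.5y_B.
At y_B = 54: y_C = 133 − 0.5·54 = 106.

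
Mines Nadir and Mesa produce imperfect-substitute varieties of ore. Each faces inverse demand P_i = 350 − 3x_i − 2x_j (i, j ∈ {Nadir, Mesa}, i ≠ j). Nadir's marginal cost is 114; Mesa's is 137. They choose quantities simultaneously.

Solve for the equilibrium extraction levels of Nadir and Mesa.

Mine Nadir's profit: π = x_{Nadir}(350 − 3x_{Nadir} − 2x_{Mesa}) − 114x_{Nadir}.
∂π/∂x_{Nadir} = 236 − 6x_{Nadir} − 2x_{Mesa} = 0 ⇒ x_{Nadir} = 118/3 − (1/3)x_{Mesa}.
Similarly x_{Mesa} = 35.5 − (1/3)x_{Nadir}.
Substituting the second reaction function into the first: x_{Nadir} = 118/3 − (1/3)(35.5 − (1/3)x_{Nadir}), which gives (8/9)x_{Nadir} = 27.5 ⇒ x_{Nadir} = 30.9375.
Then x_{Mesa} = 35.5 − (1/3)·30.9375 = 25.1875.

30.9375, 25.1875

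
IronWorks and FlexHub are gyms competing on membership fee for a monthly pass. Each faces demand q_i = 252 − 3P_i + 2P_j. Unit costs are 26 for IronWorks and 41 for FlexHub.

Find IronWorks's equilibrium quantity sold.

177.9375

IronWorks's profit: π = (P_{IronWorks} − 26)(252 − 3P_{IronWorks} + 2P_{FlexHub}).
∂π/∂P_{IronWorks} = 330 − 6P_{IronWorks} + 2P_{FlexHub} = 0 ⇒ P_{IronWorks} = 55 + (1/3)P_{FlexHub}.
Similarly P_{FlexHub} = 62.5 + (1/3)P_{IronWorks}.
Plugging P_{FlexHub} into IronWorks's best response: P_{IronWorks} = 55 + (1/3)(62.5 + (1/3)P_{IronWorks}) ⇒ (8/9)P_{IronWorks} = 455/6, so P_{IronWorks} = 85.3125.
Then P_{FlexHub} = 62.5 + (1/3)·85.3125 = 90.9375.
q_{IronWorks} = 252 − 3·85.3125 + 2·90.9375 = 177.9375.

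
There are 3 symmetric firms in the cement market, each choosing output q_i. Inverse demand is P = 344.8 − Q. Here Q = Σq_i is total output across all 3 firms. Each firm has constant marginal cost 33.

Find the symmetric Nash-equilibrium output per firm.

A representative firm's profit is π_i = q_i(344.8 − Q) − 33q_i, with Q = q_i + Σ_{j≠i} q_j.
First-order condition: 311.8 − 2q_i − Σ_{j≠i} q_j = 0.
With identical firms, set every q_j = q: then 311.8 − 2q − 2q = 0, i.e. q = 311.8/4 = 77.95.

77.95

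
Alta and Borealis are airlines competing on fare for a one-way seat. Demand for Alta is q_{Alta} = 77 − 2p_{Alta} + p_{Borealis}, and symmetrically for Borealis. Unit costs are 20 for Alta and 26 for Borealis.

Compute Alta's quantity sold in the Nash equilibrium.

Alta's profit: π = (p_{Alta} − 20)(77 − 2p_{Alta} + p_{Borealis}).
∂π/∂p_{Alta} = 117 − 4p_{Alta} + p_{Borealis} = 0 ⇒ p_{Alta} = 29.25 + 0.25p_{Borealis}.
Similarly p_{Borealis} = 32.25 + 0.25p_{Alta}.
Solving the two reaction functions simultaneously: (1 − (0.25)(0.25))p_{Alta} = 29.25 + 0.25·32.25, so 0.9375p_{Alta} = 37.3125 and p_{Alta} = 39.8.
Then p_{Borealis} = 32.25 + 0.25·39.8 = 42.2.
q_{Alta} = 77 − 2·39.8 + 42.2 = 39.6.

39.6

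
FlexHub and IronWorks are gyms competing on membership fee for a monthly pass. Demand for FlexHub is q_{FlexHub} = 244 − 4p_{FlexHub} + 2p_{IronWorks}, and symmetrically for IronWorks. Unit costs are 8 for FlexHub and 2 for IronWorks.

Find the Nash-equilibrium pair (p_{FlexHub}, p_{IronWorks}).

45.2, 42.8

FlexHub's profit: π = (p_{FlexHub} − 8)(244 − 4p_{FlexHub} + 2p_{IronWorks}).
∂π/∂p_{FlexHub} = 276 − 8p_{FlexHub} + 2p_{IronWorks} = 0 ⇒ p_{FlexHub} = 34.5 + 0.25p_{IronWorks}.
Similarly p_{IronWorks} = 31.5 + 0.25p_{FlexHub}.
Plugging p_{IronWorks} into FlexHub's best response: p_{FlexHub} = 34.5 + 0.25(31.5 + 0.25p_{FlexHub}) ⇒ 0.9375p_{FlexHub} = 42.375, so p_{FlexHub} = 45.2.
Then p_{IronWorks} = 31.5 + 0.25·45.2 = 42.8.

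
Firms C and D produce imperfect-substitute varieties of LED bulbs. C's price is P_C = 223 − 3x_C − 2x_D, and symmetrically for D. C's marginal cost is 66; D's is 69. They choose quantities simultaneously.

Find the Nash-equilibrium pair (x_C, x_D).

Firm C's profit: π = x_C(223 − 3x_C − 2x_D) − 66x_C.
∂π/∂x_C = 157 − 6x_C − 2x_D = 0 ⇒ x_C = 157/6 − (1/3)x_D.
Similarly x_D = 77/3 − (1/3)x_C.
Solving the two reaction functions simultaneously: (1 − (−1/3)(−1/3))x_C = 157/6 − (1/3)·(77/3), so (8/9)x_C = 317/18 and x_C = 19.8125.
Then x_D = 77/3 − (1/3)·19.8125 = 19.0625.

19.8125, 19.0625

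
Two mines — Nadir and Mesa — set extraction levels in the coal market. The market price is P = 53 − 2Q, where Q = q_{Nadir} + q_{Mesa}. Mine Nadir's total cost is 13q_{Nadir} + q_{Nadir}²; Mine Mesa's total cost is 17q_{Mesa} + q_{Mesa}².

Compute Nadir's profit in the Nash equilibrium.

Mine Nadir's profit: π = q_{Nadir}(53 − 2(q_{Nadir} + q_{Mesa})) − 13q_{Nadir} − q_{Nadir}².
∂π/∂q_{Nadir} = 40 − 6q_{Nadir} − 2q_{Mesa} = 0, so q_{Nadir} = 20/3 − (1/3)q_{Mesa}.
By the same steps for Mesa: q_{Mesa} = 6 − (1/3)q_{Nadir}.
Plugging q_{Mesa} into Nadir's best response: q_{Nadir} = 20/3 − (1/3)(6 − (1/3)q_{Nadir}) ⇒ (8/9)q_{Nadir} = 14/3, so q_{Nadir} = 5.25.
Then q_{Mesa} = 6 − (1/3)·5.25 = 4.25.
Price P = 53 − 2·9.5 = 34.
Nadir's profit: (34 − 13)·5.25 − (5.25)² = 82.6875.

82.6875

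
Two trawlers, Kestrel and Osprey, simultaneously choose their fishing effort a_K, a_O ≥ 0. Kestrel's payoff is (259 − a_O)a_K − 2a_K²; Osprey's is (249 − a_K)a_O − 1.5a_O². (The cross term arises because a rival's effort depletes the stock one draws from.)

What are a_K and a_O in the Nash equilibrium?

48, 67

Expanding Kestrel's payoff: 259a_K − a_Oa_K − 2a_K².
∂π/∂a_K = 259 − a_O − 4a_K = 0, so a_K = 64.75 − 0.25a_O.
Likewise for Osprey: a_O = 83 − (1/3)a_K.
Solving the two reaction functions simultaneously: (1 − (−0.25)(−1/3))a_K = 64.75 − 0.25·83, so (11/12)a_K = 44 and a_K = 48.
Then a_O = 83 − (1/3)·48 = 67.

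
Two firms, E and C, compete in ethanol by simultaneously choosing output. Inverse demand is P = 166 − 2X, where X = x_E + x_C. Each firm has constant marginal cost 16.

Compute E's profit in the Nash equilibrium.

1250

Firm E's profit: π = x_E(166 − 2(x_E + x_C)) − 16x_E.
∂π/∂x_E = 150 − 4x_E − 2x_C = 0, so x_E = 37.5 − 0.5x_C.
By symmetry x_C = x_E; substituting into the reaction function, 1.5x_E = 37.5 and x_E = 25.
Price P = 166 − 2·50 = 66.
E's profit: (66 − 16)·25 = 1250.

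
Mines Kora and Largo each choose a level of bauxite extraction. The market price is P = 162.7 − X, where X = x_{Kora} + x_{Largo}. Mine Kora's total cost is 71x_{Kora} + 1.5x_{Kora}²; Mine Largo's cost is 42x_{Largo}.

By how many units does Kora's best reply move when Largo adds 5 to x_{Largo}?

Mine Kora's profit: π = x_{Kora}(162.7 − (x_{Kora} + x_{Largo})) − 71x_{Kora} − 1.5x_{Kora}².
∂π/∂x_{Kora} = 91.7 − 5x_{Kora} − x_{Largo} = 0, so x_{Kora} = 18.34 − 0.2x_{Largo}.
The reaction-function slope is −0.2, so a 5-unit rise in x_{Largo} moves x_{Kora} by −0.2 × 5 = −1. Kora's best response falls — the actions are strategic substitutes.

-1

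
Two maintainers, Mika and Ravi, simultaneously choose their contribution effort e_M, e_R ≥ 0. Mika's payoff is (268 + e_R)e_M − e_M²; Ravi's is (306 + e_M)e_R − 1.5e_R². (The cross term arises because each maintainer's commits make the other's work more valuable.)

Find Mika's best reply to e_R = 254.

261

Expanding Mika's payoff: 268e_M + e_Re_M − e_M².
∂π/∂e_M = 268 + e_R − 2e_M = 0, so e_M = 134 + 0.5e_R.
At e_R = 254: e_M = 134 + 0.5·254 = 261.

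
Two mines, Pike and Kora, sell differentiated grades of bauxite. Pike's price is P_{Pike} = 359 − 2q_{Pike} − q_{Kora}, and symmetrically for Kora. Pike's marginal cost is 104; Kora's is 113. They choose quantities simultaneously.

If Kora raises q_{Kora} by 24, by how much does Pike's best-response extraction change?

-6

Mine Pike's profit: π = q_{Pike}(359 − 2q_{Pike} − q_{Kora}) − 104q_{Pike}.
∂π/∂q_{Pike} = 255 − 4q_{Pike} − q_{Kora} = 0 ⇒ q_{Pike} = 63.75 − 0.25q_{Kora}.
The reaction-function slope is −0.25, so a 24-unit rise in q_{Kora} moves q_{Pike} by −0.25 × 24 = −6. Pike's best response falls — the actions are strategic substitutes.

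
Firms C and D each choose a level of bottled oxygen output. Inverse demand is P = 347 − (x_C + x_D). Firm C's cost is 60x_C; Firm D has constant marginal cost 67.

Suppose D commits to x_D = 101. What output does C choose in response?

93

Firm C's profit: π = x_C(347 − (x_C + x_D)) − 60x_C.
∂π/∂x_C = 287 − 2x_C − x_D = 0, so x_C = 143.5 − 0.5x_D.
At x_D = 101: x_C = 143.5 − 0.5·101 = 93.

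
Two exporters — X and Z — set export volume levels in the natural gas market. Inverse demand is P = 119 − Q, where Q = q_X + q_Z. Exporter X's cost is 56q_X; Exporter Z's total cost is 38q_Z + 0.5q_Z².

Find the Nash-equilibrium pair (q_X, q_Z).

Exporter X's profit: π = q_X(119 − (q_X + q_Z)) − 56q_X.
∂π/∂q_X = 63 − 2q_X − q_Z = 0, so q_X = 31.5 − 0.5q_Z.
For Z: ∂π/∂q_Z = 81 − 3q_Z − q_X = 0 ⇒ q_Z = 27 − (1/3)q_X.
Plugging q_Z into X's best response: q_X = 31.5 − 0.5(27 − (1/3)q_X) ⇒ (5/6)q_X = 18, so q_X = 21.6.
Then q_Z = 27 − (1/3)·21.6 = 19.8.

21.6, 19.8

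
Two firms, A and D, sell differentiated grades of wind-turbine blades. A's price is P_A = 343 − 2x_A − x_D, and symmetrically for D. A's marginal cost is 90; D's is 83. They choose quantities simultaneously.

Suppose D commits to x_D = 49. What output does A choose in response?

51

Firm A's profit: π = x_A(343 − 2x_A − x_D) − 90x_A.
∂π/∂x_A = 253 − 4x_A − x_D = 0 ⇒ x_A = 63.25 − 0.25x_D.
At x_D = 49: x_A = 63.25 − 0.25·49 = 51.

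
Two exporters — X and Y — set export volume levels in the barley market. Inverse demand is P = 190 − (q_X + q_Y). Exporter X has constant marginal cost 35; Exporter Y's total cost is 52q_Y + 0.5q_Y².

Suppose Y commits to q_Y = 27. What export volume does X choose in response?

Exporter X's profit: π = q_X(190 − (q_X + q_Y)) − 35q_X.
∂π/∂q_X = 155 − 2q_X − q_Y = 0, so q_X = 77.5 − 0.5q_Y.
At q_Y = 27: q_X = 77.5 − 0.5·27 = 64.

64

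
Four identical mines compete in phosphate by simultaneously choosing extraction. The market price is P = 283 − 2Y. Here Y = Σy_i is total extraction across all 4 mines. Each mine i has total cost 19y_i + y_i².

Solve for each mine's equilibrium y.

A representative mine's profit is π_i = y_i(283 − 2Y) − 19y_i − y_i², with Y = y_i + Σ_{j≠i} y_j.
First-order condition: 264 − 6y_i − 2Σ_{j≠i} y_j = 0.
Imposing symmetry (y_j = y for all j) turns Σ_{j≠i} y_j into 3y, so 264 = 12y and y = 22.

22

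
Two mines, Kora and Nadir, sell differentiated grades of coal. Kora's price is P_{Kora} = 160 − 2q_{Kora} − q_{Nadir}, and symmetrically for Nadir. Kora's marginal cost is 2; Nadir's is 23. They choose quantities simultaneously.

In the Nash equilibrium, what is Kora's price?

68

Mine Kora's profit: π = q_{Kora}(160 − 2q_{Kora} − q_{Nadir}) − 2q_{Kora}.
∂π/∂q_{Kora} = 158 − 4q_{Kora} − q_{Nadir} = 0 ⇒ q_{Kora} = 39.5 − 0.25q_{Nadir}.
Similarly q_{Nadir} = 34.25 − 0.25q_{Kora}.
Solving the two reaction functions simultaneously: (1 − (−0.25)(−0.25))q_{Kora} = 39.5 − 0.25·34.25, so 0.9375q_{Kora} = 30.9375 and q_{Kora} = 33.
Then q_{Nadir} = 34.25 − 0.25·33 = 26.
P_{Kora} = 160 − 2·33 − 26 = 68.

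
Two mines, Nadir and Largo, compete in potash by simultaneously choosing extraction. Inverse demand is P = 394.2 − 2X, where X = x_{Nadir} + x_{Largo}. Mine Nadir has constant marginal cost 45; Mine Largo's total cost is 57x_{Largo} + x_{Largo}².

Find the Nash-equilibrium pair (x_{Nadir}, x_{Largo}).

Mine Nadir's profit: π = x_{Nadir}(394.2 − 2(x_{Nadir} + x_{Largo})) − 45x_{Nadir}.
∂π/∂x_{Nadir} = 349.2 − 4x_{Nadir} − 2x_{Largo} = 0, so x_{Nadir} = 87.3 − 0.5x_{Largo}.
For Largo: ∂π/∂x_{Largo} = 337.2 − 6x_{Largo} − 2x_{Nadir} = 0 ⇒ x_{Largo} = 56.2 − (1/3)x_{Nadir}.
Plugging x_{Largo} into Nadir's best response: x_{Nadir} = 87.3 − 0.5(56.2 − (1/3)x_{Nadir}) ⇒ (5/6)x_{Nadir} = 59.2, so x_{Nadir} = 71.04.
Then x_{Largo} = 56.2 − (1/3)·71.04 = 32.52.

71.04, 32.52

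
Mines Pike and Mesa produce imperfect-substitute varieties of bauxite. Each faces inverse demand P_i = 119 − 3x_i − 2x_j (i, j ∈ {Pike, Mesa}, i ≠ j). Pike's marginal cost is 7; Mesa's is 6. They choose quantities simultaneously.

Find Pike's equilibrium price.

Mine Pike's profit: π = x_{Pike}(119 − 3x_{Pike} − 2x_{Mesa}) − 7x_{Pike}.
∂π/∂x_{Pike} = 112 − 6x_{Pike} − 2x_{Mesa} = 0 ⇒ x_{Pike} = 56/3 − (1/3)x_{Mesa}.
Similarly x_{Mesa} = 113/6 − (1/3)x_{Pike}.
Solving the two reaction functions simultaneously: (1 − (−1/3)(−1/3))x_{Pike} = 56/3 − (1/3)·(113/6), so (8/9)x_{Pike} = 223/18 and x_{Pike} = 13.9375.
Then x_{Mesa} = 113/6 − (1/3)·13.9375 = 14.1875.
P_{Pike} = 119 − 3·13.9375 − 2·14.1875 = 48.8125.

48.8125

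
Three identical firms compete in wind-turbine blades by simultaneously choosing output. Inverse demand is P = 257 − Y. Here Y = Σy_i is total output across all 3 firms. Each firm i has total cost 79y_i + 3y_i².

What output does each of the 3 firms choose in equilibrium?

A representative firm's profit is π_i = y_i(257 − Y) − 79y_i − 3y_i², with Y = y_i + Σ_{j≠i} y_j.
First-order condition: 178 − 8y_i − Σ_{j≠i} y_j = 0.
With identical firms, set every y_j = y: then 178 − 8y − 2y = 0, i.e. y = 178/10 = 17.8.

17.8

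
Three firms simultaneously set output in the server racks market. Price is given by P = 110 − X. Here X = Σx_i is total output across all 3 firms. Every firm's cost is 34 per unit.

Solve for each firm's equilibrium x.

19

A representative firm's profit is π_i = x_i(110 − X) − 34x_i, with X = x_i + Σ_{j≠i} x_j.
First-order condition: 76 − 2x_i − Σ_{j≠i} x_j = 0.
With identical firms, set every x_j = x: then 76 − 2x − 2x = 0, i.e. x = 76/4 = 19.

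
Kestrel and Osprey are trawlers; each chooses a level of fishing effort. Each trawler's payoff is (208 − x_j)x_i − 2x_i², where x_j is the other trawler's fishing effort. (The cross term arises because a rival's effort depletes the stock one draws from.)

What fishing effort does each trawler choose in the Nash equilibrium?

Kestrel's payoff is (208 − x_O)x_K − 2x_K².
∂π/∂x_K = 208 − x_O − 4x_K = 0, so x_K = 52 − 0.25x_O.
The game is symmetric, so in equilibrium x_O = x_K: the reaction function gives 1.25x_K = 52, hence x_K = 41.6.

41.6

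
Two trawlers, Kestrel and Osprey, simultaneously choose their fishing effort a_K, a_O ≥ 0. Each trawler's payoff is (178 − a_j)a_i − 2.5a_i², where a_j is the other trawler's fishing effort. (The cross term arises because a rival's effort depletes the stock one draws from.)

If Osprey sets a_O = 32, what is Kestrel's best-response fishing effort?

Kestrel's payoff is (178 − a_O)a_K − 2.5a_K².
∂π/∂a_K = 178 − a_O − 5a_K = 0, so a_K = 35.6 − 0.2a_O.
At a_O = 32: a_K = 35.6 − 0.2·32 = 29.2.

29.2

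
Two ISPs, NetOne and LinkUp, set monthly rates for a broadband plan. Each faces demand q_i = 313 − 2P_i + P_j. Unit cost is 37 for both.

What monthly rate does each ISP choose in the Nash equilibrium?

NetOne's profit: π = (P_{NetOne} − 37)(313 − 2P_{NetOne} + P_{LinkUp}).
∂π/∂P_{NetOne} = 387 − 4P_{NetOne} + P_{LinkUp} = 0 ⇒ P_{NetOne} = 96.75 + 0.25P_{LinkUp}.
By symmetry P_{LinkUp} = P_{NetOne}; substituting into the reaction function, 0.75P_{NetOne} = 96.75 and P_{NetOne} = 129.

129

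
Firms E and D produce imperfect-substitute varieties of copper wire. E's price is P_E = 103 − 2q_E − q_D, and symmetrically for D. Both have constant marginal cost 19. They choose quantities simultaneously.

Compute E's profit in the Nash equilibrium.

564.48

Firm E's profit: π = q_E(103 − 2q_E − q_D) − 19q_E.
∂π/∂q_E = 84 − 4q_E − q_D = 0 ⇒ q_E = 21 − 0.25q_D.
Setting q_E = q_D in the reaction function: q_E = 21 − 0.25q_E, so q_E = 21 / 1.25 = 16.8.
P_E = 103 − 2·16.8 − 16.8 = 52.6.
Profit = (52.6 − 19)·16.8 = 564.48.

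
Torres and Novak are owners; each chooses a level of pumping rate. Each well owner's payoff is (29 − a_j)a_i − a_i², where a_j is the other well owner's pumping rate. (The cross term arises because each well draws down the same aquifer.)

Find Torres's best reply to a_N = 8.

Torres's payoff is (29 − a_N)a_T − a_T².
∂π/∂a_T = 29 − a_N − 2a_T = 0, so a_T = 14.5 − 0.5a_N.
At a_N = 8: a_T = 14.5 − 0.5·8 = 10.5.

10.5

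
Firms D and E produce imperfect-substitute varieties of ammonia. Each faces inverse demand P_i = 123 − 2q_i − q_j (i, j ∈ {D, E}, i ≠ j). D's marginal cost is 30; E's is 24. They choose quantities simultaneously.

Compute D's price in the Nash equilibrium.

66.4

Firm D's profit: π = q_D(123 − 2q_D − q_E) − 30q_D.
∂π/∂q_D = 93 − 4q_D − q_E = 0 ⇒ q_D = 23.25 − 0.25q_E.
Similarly q_E = 24.75 − 0.25q_D.
Substituting the second reaction function into the first: q_D = 23.25 − 0.25(24.75 − 0.25q_D), which gives 0.9375q_D = 17.0625 ⇒ q_D = 18.2.
Then q_E = 24.75 − 0.25·18.2 = 20.2.
P_D = 123 − 2·18.2 − 20.2 = 66.4.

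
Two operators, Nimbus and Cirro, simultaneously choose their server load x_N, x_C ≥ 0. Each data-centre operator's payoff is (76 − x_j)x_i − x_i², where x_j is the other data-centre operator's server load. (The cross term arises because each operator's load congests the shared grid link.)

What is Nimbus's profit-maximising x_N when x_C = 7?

Nimbus's payoff is (76 − x_C)x_N − x_N².
∂π/∂x_N = 76 − x_C − 2x_N = 0, so x_N = 38 − 0.5x_C.
At x_C = 7: x_N = 38 − 0.5·7 = 34.5.

34.5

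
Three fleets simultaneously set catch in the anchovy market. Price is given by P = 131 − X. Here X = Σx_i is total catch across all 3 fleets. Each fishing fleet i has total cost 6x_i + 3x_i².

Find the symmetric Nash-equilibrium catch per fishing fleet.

12.5

A representative fishing fleet's profit is π_i = x_i(131 − X) − 6x_i − 3x_i², with X = x_i + Σ_{j≠i} x_j.
First-order condition: 125 − 8x_i − Σ_{j≠i} x_j = 0.
With identical fishing fleets, set every x_j = x: then 125 − 8x − 2x = 0, i.e. x = 125/10 = 12.5.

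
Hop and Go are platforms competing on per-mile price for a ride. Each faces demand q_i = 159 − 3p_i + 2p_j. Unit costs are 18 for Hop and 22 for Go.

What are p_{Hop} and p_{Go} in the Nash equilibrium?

54, 55.5

Hop's profit: π = (p_{Hop} − 18)(159 − 3p_{Hop} + 2p_{Go}).
∂π/∂p_{Hop} = 213 − 6p_{Hop} + 2p_{Go} = 0 ⇒ p_{Hop} = 35.5 + (1/3)p_{Go}.
Similarly p_{Go} = 37.5 + (1/3)p_{Hop}.
Substituting the second reaction function into the first: p_{Hop} = 35.5 + (1/3)(37.5 + (1/3)p_{Hop}), which gives (8/9)p_{Hop} = 48 ⇒ p_{Hop} = 54.
Then p_{Go} = 37.5 + (1/3)·54 = 55.5.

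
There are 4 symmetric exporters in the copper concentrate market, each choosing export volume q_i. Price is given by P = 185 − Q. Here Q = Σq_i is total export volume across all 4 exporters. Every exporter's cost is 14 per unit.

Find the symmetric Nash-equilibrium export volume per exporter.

A representative exporter's profit is π_i = q_i(185 − Q) − 14q_i, with Q = q_i + Σ_{j≠i} q_j.
First-order condition: 171 − 2q_i − Σ_{j≠i} q_j = 0.
With identical exporters, set every q_j = q: then 171 − 2q − 3q = 0, i.e. q = 171/5 = 34.2.

34.2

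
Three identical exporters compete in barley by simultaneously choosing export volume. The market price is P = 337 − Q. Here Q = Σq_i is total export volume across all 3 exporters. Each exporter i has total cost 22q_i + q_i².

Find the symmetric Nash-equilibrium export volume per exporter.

A representative exporter's profit is π_i = q_i(337 − Q) − 22q_i − q_i², with Q = q_i + Σ_{j≠i} q_j.
First-order condition: 315 − 4q_i − Σ_{j≠i} q_j = 0.
Imposing symmetry (q_j = q for all j) turns Σ_{j≠i} q_j into 2q, so 315 = 6q and q = 52.5.

52.5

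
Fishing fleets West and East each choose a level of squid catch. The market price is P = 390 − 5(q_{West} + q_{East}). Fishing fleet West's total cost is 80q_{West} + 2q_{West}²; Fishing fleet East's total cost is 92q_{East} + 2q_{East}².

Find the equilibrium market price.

230

Fishing fleet West's profit: π = q_{West}(390 − 5(q_{West} + q_{East})) − 80q_{West} − 2q_{West}².
∂π/∂q_{West} = 310 − 14q_{West} − 5q_{East} = 0, so q_{West} = 155/7 − (5/14)q_{East}.
By the same steps for East: q_{East} = 149/7 − (5/14)q_{West}.
Plugging q_{East} into West's best response: q_{West} = 155/7 − (5/14)(149/7 − (5/14)q_{West}) ⇒ (171/196)q_{West} = 1425/98, so q_{West} = 50/3.
Then q_{East} = 149/7 − (5/14)·(50/3) = 46/3.
Equilibrium price: P = 390 − 5·32 = 230.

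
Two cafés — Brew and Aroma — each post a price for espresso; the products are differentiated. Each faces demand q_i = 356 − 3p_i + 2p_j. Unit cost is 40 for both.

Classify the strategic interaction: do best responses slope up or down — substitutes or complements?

Brew's profit: π = (p_{Brew} − 40)(356 − 3p_{Brew} + 2p_{Aroma}).
∂π/∂p_{Brew} = 476 − 6p_{Brew} + 2p_{Aroma} = 0 ⇒ p_{Brew} = 238/3 + (1/3)p_{Aroma}.
The best-response slope dp_{Brew}/dp_{Aroma} = 1/3 > 0: the reaction function is upward-sloping, so the choices are strategic complements.

strategic complements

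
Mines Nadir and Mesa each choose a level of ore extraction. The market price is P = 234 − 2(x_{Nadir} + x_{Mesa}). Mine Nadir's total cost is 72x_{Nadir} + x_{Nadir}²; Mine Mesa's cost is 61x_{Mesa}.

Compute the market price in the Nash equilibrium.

132.4

Mine Nadir's profit: π = x_{Nadir}(234 − 2(x_{Nadir} + x_{Mesa})) − 72x_{Nadir} − x_{Nadir}².
∂π/∂x_{Nadir} = 162 − 6x_{Nadir} − 2x_{Mesa} = 0, so x_{Nadir} = 27 − (1/3)x_{Mesa}.
For Mesa: ∂π/∂x_{Mesa} = 173 − 4x_{Mesa} − 2x_{Nadir} = 0 ⇒ x_{Mesa} = 43.25 − 0.5x_{Nadir}.
Solving the two reaction functions simultaneously: (1 − (−1/3)(−0.5))x_{Nadir} = 27 − (1/3)·43.25, so (5/6)x_{Nadir} = 151/12 and x_{Nadir} = 15.1.
Then x_{Mesa} = 43.25 − 0.5·15.1 = 35.7.
Equilibrium price: P = 234 − 2·50.8 = 132.4.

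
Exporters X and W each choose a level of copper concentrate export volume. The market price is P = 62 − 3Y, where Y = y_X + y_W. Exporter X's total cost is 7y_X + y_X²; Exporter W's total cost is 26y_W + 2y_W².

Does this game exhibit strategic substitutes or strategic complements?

strategic substitutes

Exporter X's profit: π = y_X(62 − 3(y_X + y_W)) − 7y_X − y_X².
∂π/∂y_X = 55 − 8y_X − 3y_W = 0, so y_X = 6.875 − 0.375y_W.
The best-response slope dy_X/dy_W = −0.375 < 0: the reaction function is downward-sloping, so the choices are strategic substitutes.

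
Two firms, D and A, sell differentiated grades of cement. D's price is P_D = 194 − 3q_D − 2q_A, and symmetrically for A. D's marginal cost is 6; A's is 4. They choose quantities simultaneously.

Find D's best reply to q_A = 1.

Firm D's profit: π = q_D(194 − 3q_D − 2q_A) − 6q_D.
∂π/∂q_D = 188 − 6q_D − 2q_A = 0 ⇒ q_D = 94/3 − (1/3)q_A.
At q_A = 1: q_D = 94/3 − (1/3)·1 = 31.

31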